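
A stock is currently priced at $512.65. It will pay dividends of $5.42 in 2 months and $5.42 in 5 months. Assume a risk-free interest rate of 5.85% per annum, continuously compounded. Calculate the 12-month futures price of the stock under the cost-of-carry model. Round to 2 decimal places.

$532.24

PV(dividends) I = 5.42·e^(−0.0585·2/12) + 5.42·e^(−0.0585·5/12)
I = 5.3674 + 5.2895 = 10.6569
F = (S − I)·e^(rT) = (512.65 − 10.6569) · e^(0.0585·12/12)
= 501.9931 · e^0.058500 = 501.9931 × 1.060245 = $532.24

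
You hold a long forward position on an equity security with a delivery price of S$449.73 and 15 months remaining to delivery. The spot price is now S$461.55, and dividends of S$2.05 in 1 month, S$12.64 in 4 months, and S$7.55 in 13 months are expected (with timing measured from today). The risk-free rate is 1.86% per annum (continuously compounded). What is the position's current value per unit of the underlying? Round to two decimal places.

S$0.15

PV(remaining dividends) I = 2.05·e^(−0.0186·1/12) + 12.64·e^(−0.0186·4/12) + 7.55·e^(−0.0186·13/12) = 22.0081
Current forward F = (S − I)·e^(rT) = (461.55 − 22.0081)·e^(0.0186·15/12) = 439.5419 × 1.023522 = 449.8808
Value (long) = (F − K)·e^(−rT) = (449.8808 − 449.73) × 0.977018 = 0.1473
Value = S$0.15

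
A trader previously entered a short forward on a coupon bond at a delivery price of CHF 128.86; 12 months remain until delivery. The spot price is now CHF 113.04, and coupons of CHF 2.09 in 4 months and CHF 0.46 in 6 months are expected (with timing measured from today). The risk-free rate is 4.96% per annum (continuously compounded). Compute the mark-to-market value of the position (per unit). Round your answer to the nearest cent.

CHF 12.09

PV(remaining coupons) I = 2.09·e^(−0.0496·4/12) + 0.46·e^(−0.0496·6/12) = 2.5045
Current forward F = (S − I)·e^(rT) = (113.04 − 2.5045)·e^(0.0496·12/12) = 110.5355 × 1.050851 = 116.1563
Value (long) = (F − K)·e^(−rT) = (116.1563 − 128.86) × 0.951610 = -12.0890
Short position value = −(long value) = CHF 12.09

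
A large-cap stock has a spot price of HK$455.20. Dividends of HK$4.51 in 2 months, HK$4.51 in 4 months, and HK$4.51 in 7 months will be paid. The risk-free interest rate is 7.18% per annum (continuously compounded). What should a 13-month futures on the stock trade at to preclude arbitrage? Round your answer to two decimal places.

HK$477.77

PV(dividends) I = 4.51·e^(−0.0718·2/12) + 4.51·e^(−0.0718·4/12) + 4.51·e^(−0.0718·7/12)
I = 4.4564 + 4.4033 + 4.3250 = 13.1847
F = (S − I)·e^(rT) = (455.20 − 13.1847) · e^(0.0718·13/12)
= 442.0153 · e^0.077783 = 442.0153 × 1.080888 = HK$477.77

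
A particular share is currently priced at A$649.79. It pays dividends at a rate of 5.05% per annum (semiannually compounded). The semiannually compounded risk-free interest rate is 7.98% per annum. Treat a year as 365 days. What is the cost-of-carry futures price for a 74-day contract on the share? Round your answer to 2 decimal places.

A$653.54

F = S · (1+r/2)^(2T) / (1+q/2)^(2T)
= 649.79 × 1.015991 / 1.010163 = 649.79 × 1.005769
F = A$653.54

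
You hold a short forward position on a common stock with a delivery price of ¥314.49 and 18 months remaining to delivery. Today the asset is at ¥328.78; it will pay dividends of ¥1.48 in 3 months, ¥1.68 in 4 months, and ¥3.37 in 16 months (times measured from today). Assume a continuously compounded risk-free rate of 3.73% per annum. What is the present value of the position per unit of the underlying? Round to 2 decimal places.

-¥25.07

PV(remaining dividends) I = 1.48·e^(−0.0373·3/12) + 1.68·e^(−0.0373·4/12) + 3.37·e^(−0.0373·16/12) = 6.3320
Current forward F = (S − I)·e^(rT) = (328.78 − 6.3320)·e^(0.0373·18/12) = 322.4480 × 1.057545 = 341.0033
Value (long) = (F − K)·e^(−rT) = (341.0033 − 314.49) × 0.945586 = 25.0706
Short position value = −(long value) = -¥25.07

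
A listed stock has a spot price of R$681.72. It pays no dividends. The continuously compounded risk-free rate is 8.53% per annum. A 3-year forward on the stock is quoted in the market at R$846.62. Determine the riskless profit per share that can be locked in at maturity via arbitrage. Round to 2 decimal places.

Fair forward: F* = S·e^(carry·T), with carry = r = 0.0853
F* = 681.72 · e^(0.0853 × 3) = 681.72 · e^0.255900 = 681.72 × 1.291624 = R$880.5259
Market R$846.62 < fair R$880.5259: forward underpriced → reverse cash-and-carry (short spot, go long the forward).
At maturity, profit = |F_mkt − F*| = |846.62 − 880.5259| = R$33.91 per share

R$33.91 per share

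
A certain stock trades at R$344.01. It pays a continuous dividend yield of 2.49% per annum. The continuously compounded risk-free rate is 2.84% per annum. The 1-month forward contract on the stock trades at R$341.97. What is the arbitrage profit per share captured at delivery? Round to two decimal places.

Fair forward: F* = S·e^(carry·T), with carry = (r − q) = 0.0284 − 0.0249 = 0.0035
F* = 344.01 · e^(0.0035 × 1/12) = 344.01 · e^0.000292 = 344.01 × 1.000292 = R$344.1105
Market R$341.97 < fair R$344.1105: forward underpriced → reverse cash-and-carry (short spot, go long the forward).
At maturity, profit = |F_mkt − F*| = |341.97 − 344.1105| = R$2.14 per share

R$2.14 per share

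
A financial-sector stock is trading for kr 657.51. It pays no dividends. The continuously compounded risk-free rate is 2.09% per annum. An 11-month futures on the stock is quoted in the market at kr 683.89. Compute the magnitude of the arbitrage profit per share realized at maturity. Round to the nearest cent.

Fair futures: F* = S·e^(carry·T), with carry = r = 0.0209
F* = 657.51 · e^(0.0209 × 11/12) = 657.51 · e^0.019158 = 657.51 × 1.019343 = kr 670.2282
Market kr 683.89 > fair kr 670.2282: forward overpriced → cash-and-carry (buy spot, short the forward).
At maturity, profit = |F_mkt − F*| = |683.89 − 670.2282| = kr 13.66 per share

kr 13.66 per share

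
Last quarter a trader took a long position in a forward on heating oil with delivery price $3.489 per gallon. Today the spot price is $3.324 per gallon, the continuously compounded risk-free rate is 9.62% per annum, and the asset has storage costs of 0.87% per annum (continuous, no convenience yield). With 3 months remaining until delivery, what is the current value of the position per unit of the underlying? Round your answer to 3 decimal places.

Current fair forward for the remaining 3 months: F = S·e^((r + u)·T), (r + u) = 0.0962 + 0.0087 = 0.1049
F = 3.324 · e^(0.1049 × 3/12) = 3.324 × 1.026572 = 3.4123
Value of long forward = (F − K)·e^(−rT) = (3.4123 − 3.489) · e^(−0.0962·3/12)
= -0.0767 × 0.976237 = -0.075

-$0.075 per gallon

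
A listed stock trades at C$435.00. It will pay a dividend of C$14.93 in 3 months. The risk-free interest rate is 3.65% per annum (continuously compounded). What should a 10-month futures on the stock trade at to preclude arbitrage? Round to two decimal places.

C$433.18

PV(dividends) I = 14.93·e^(−0.0365·3/12)
I = 14.7944
F = (S − I)·e^(rT) = (435.00 − 14.7944) · e^(0.0365·10/12)
= 420.2056 · e^0.030417 = 420.2056 × 1.030884 = C$433.18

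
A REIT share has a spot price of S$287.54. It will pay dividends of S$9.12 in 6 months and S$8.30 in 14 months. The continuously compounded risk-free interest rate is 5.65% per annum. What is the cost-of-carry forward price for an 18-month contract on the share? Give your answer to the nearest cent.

PV(dividends) I = 9.12·e^(−0.0565·6/12) + 8.30·e^(−0.0565·14/12)
I = 8.8660 + 7.7705 = 16.6365
F = (S − I)·e^(rT) = (287.54 − 16.6365) · e^(0.0565·18/12)
= 270.9035 · e^0.084750 = 270.9035 × 1.088445 = S$294.86

S$294.86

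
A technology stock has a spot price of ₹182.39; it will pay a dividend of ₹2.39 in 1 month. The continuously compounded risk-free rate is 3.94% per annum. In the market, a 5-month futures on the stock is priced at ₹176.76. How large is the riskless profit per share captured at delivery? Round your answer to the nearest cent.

₹6.23 per share

PV(dividends) I = 2.39·e^(−0.0394·1/12) = 2.3822
Fair futures F* = (S − I)·e^(rT) = (182.39 − 2.3822)·e^0.016417 = 180.0078 × 1.016552 = 182.9873
Market ₹176.76 < fair 182.9873: forward underpriced → reverse cash-and-carry (short the stock, invest proceeds at r, pay the dividends, go long the forward).
Profit at T = |F_mkt − F*| = |176.76 − 182.9873| = ₹6.23 per share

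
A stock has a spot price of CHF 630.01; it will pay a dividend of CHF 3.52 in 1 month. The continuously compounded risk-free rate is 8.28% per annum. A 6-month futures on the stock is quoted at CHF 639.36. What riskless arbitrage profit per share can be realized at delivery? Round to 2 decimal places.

CHF 13.64 per share

PV(dividends) I = 3.52·e^(−0.0828·1/12) = 3.4958
Fair futures F* = (S − I)·e^(rT) = (630.01 − 3.4958)·e^0.041400 = 626.5142 × 1.042269 = 652.9963
Market CHF 639.36 < fair 652.9963: forward underpriced → reverse cash-and-carry (short the stock, invest proceeds at r, pay the dividends, go long the forward).
Profit at T = |F_mkt − F*| = |639.36 − 652.9963| = CHF 13.64 per share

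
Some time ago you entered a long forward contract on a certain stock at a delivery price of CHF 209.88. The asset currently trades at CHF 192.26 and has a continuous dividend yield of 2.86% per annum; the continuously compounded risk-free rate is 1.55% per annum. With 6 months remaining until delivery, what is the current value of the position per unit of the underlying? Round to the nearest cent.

Current fair forward for the remaining 6 months: F = S·e^((r − q)·T), (r − q) = 0.0155 − 0.0286 = -0.0131
F = 192.26 · e^(-0.0131 × 6/12) = 192.26 × 0.993471 = 191.0047
Value of long forward = (F − K)·e^(−rT) = (191.0047 − 209.88) · e^(−0.0155·6/12)
= -18.8753 × 0.992280 = -18.73

-CHF 18.73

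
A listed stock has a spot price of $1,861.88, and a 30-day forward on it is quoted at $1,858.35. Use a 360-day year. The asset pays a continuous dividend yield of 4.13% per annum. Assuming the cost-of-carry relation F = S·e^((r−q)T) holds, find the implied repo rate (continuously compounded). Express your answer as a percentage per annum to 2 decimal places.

1.85%

From F = S·e^((r−q)T): (r − q) = ln(F/S)/T
ln(1858.35/1861.88) = ln(0.998104) = -0.001898
(r − q) = -0.001898 / (30/360) = -0.022776
r = ln(F/S)/T + q = -0.022776 + 0.0413 = 0.018524
r = 1.85%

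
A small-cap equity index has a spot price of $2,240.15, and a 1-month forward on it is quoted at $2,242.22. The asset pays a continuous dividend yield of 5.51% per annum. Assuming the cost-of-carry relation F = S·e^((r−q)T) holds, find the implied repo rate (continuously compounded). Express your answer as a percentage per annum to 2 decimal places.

6.62%

From F = S·e^((r−q)T): (r − q) = ln(F/S)/T
ln(2242.22/2240.15) = ln(1.000924) = 0.000924
(r − q) = 0.000924 / (1/12) = 0.011088
r = ln(F/S)/T + q = 0.011088 + 0.0551 = 0.066188
r = 6.62%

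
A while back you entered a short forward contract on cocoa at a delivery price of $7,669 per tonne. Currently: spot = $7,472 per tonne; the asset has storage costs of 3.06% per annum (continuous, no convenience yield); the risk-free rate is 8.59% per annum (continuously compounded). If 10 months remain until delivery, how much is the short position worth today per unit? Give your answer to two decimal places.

-$525.77 per tonne

Current fair forward for the remaining 10 months: F = S·e^((r + u)·T), (r + u) = 0.0859 + 0.0306 = 0.1165
F = 7472 · e^(0.1165 × 10/12) = 7472 × 1.10195220 = 8233.7868
Value of long forward = (F − K)·e^(−rT) = (8233.7868 − 7669) · e^(−0.0859·10/12)
= 564.7868 × 0.93091870 = 525.77
Short position value = −(long value) = -$525.77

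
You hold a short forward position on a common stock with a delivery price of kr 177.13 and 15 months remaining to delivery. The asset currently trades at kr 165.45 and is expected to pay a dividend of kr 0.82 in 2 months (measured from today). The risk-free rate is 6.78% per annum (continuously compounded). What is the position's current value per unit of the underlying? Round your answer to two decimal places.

PV(remaining dividends) I = 0.82·e^(−0.0678·2/12) = 0.8108
Current forward F = (S − I)·e^(rT) = (165.45 − 0.8108)·e^(0.0678·15/12) = 164.6392 × 1.088445 = 179.2007
Value (long) = (F − K)·e^(−rT) = (179.2007 − 177.13) × 0.918742 = 1.9024
Short position value = −(long value) = -kr 1.90

-kr 1.90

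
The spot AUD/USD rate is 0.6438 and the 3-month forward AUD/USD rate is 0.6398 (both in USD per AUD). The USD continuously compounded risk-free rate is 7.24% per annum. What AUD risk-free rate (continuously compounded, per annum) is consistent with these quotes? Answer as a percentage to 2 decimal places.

9.73%

F = S·e^((r_USD − r_AUD)T) ⇒ r_AUD = r_USD − ln(F/S)/T
ln(0.6398/0.6438) = -0.006232; /(3/12) = -0.024928
r_AUD = 0.0724 + 0.024928 = 0.097328
r_AUD = 9.73%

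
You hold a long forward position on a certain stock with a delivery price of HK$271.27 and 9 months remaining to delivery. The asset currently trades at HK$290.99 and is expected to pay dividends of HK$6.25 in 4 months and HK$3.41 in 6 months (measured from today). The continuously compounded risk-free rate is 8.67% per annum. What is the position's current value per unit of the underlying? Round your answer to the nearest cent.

HK$27.46

PV(remaining dividends) I = 6.25·e^(−0.0867·4/12) + 3.41·e^(−0.0867·6/12) = 9.3373
Current forward F = (S − I)·e^(rT) = (290.99 − 9.3373)·e^(0.0867·9/12) = 281.6527 × 1.067186 = 300.5758
Value (long) = (F − K)·e^(−rT) = (300.5758 − 271.27) × 0.937044 = 27.4608
Value = HK$27.46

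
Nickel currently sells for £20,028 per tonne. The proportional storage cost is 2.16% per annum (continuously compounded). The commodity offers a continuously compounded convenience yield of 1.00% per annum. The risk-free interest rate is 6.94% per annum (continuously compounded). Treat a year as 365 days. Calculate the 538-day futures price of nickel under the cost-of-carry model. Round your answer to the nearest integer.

£22,568 per tonne

Net carry = r + u − y = 0.0694 + 0.0216 − 0.0100 = 0.0810
F = S·e^((r+u−y)T) = 20028 · e^(0.0810 × 538/365) = 20028 · e^0.119392
= 20028 × 1.126812 = £22,568 per tonne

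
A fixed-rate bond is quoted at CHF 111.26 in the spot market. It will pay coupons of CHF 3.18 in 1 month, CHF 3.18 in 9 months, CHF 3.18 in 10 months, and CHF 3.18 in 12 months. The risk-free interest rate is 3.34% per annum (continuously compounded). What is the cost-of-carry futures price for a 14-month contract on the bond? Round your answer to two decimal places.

CHF 102.75

PV(coupons) I = 3.18·e^(−0.0334·1/12) + 3.18·e^(−0.0334·9/12) + 3.18·e^(−0.0334·10/12) + 3.18·e^(−0.0334·12/12)
I = 3.1712 + 3.1013 + 3.0927 + 3.0755 = 12.4407
F = (S − I)·e^(rT) = (111.26 − 12.4407) · e^(0.0334·14/12)
= 98.8193 · e^0.038967 = 98.8193 × 1.039736 = CHF 102.75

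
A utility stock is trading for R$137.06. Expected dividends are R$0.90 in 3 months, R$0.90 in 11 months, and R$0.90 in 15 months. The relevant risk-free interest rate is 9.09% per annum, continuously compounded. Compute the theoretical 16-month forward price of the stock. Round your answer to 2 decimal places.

PV(dividends) I = 0.90·e^(−0.0909·3/12) + 0.90·e^(−0.0909·11/12) + 0.90·e^(−0.0909·15/12)
I = 0.8798 + 0.8280 + 0.8033 = 2.5111
F = (S − I)·e^(rT) = (137.06 − 2.5111) · e^(0.0909·16/12)
= 134.5489 · e^0.121200 = 134.5489 × 1.128851 = R$151.89

R$151.89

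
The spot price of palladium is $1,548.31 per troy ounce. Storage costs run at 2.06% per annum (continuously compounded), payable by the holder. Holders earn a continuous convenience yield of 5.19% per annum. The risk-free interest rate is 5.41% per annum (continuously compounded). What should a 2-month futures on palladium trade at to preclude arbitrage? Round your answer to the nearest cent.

$1,554.20 per troy ounce

Net carry = r + u − y = 0.0541 + 0.0206 − 0.0519 = 0.0228
F = S·e^((r+u−y)T) = 1548.31 · e^(0.0228 × 2/12) = 1548.31 · e^0.00380000
= 1548.31 × 1.00380723 = $1,554.20 per troy ounce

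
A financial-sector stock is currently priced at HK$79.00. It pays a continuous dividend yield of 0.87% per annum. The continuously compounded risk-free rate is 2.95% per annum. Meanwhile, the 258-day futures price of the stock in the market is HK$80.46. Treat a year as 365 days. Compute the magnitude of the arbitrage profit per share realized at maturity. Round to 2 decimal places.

HK$0.29 per share

Fair futures: F* = S·e^(carry·T), with carry = (r − q) = 0.0295 − 0.0087 = 0.0208
F* = 79.00 · e^(0.0208 × 258/365) = 79.00 · e^0.014702 = 79.00 × 1.014811 = HK$80.1701
Market HK$80.46 > fair HK$80.1701: forward overpriced → cash-and-carry (buy spot, short the forward).
At maturity, profit = |F_mkt − F*| = |80.46 − 80.1701| = HK$0.29 per share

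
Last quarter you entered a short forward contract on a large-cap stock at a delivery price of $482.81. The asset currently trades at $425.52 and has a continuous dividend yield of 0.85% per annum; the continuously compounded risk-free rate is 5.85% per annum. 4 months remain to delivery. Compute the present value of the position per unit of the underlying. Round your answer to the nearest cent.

Current fair forward for the remaining 4 months: F = S·e^((r − q)·T), (r − q) = 0.0585 − 0.0085 = 0.0500
F = 425.52 · e^(0.0500 × 4/12) = 425.52 × 1.016806 = 432.6713
Value of long forward = (F − K)·e^(−rT) = (432.6713 − 482.81) · e^(−0.0585·4/12)
= -50.1387 × 0.980689 = -49.17
Short position value = −(long value) = $49.17

$49.17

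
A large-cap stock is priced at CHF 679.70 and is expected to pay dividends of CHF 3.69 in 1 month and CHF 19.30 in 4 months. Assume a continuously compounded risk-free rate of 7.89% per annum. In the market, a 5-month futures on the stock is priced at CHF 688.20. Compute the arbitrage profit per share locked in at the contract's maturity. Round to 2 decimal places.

CHF 9.00 per share

PV(dividends) I = 3.69·e^(−0.0789·1/12) + 19.30·e^(−0.0789·4/12) = 22.4648
Fair futures F* = (S − I)·e^(rT) = (679.70 − 22.4648)·e^0.032875 = 657.2352 × 1.033421 = 679.2007
Market CHF 688.20 > fair 679.2007: forward overpriced → cash-and-carry (borrow at r, buy the stock and collect the dividends, short the forward).
Profit at T = |F_mkt − F*| = |688.20 − 679.2007| = CHF 9.00 per share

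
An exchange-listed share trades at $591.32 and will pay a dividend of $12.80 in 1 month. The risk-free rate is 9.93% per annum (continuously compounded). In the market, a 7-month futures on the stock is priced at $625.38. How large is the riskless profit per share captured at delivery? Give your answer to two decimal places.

$12.25 per share

PV(dividends) I = 12.80·e^(−0.0993·1/12) = 12.6945
Fair futures F* = (S − I)·e^(rT) = (591.32 − 12.6945)·e^0.057925 = 578.6255 × 1.059636 = 613.1324
Market $625.38 > fair 613.1324: forward overpriced → cash-and-carry (borrow at r, buy the stock and collect the dividends, short the forward).
Profit at T = |F_mkt − F*| = |625.38 − 613.1324| = $12.25 per share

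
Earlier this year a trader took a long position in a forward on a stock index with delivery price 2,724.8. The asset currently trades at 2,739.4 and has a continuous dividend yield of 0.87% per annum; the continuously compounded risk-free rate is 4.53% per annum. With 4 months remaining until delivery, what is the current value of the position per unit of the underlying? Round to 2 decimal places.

Current fair forward for the remaining 4 months: F = S·e^((r − q)·T), (r − q) = 0.0453 − 0.0087 = 0.0366
F = 2739.4 · e^(0.0366 × 4/12) = 2739.4 × 1.01227472 = 2773.0254
Value of long forward = (F − K)·e^(−rT) = (2773.0254 − 2724.8) · e^(−0.0453·4/12)
= 48.2254 × 0.98501343 = 47.50

47.50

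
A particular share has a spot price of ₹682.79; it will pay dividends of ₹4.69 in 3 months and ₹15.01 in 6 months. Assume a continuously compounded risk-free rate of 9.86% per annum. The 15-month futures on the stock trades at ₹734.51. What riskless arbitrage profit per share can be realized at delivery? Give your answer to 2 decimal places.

₹16.50 per share

PV(dividends) I = 4.69·e^(−0.0986·3/12) + 15.01·e^(−0.0986·6/12) = 18.8638
Fair futures F* = (S − I)·e^(rT) = (682.79 − 18.8638)·e^0.123250 = 663.9262 × 1.131167 = 751.0114
Market ₹734.51 < fair 751.0114: forward underpriced → reverse cash-and-carry (short the stock, invest proceeds at r, pay the dividends, go long the forward).
Profit at T = |F_mkt − F*| = |734.51 − 751.0114| = ₹16.50 per share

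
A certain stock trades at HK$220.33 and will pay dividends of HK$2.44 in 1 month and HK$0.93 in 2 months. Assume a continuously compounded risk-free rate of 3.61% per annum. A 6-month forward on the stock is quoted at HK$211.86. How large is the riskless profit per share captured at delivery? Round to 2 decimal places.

HK$9.06 per share

PV(dividends) I = 2.44·e^(−0.0361·1/12) + 0.93·e^(−0.0361·2/12) = 3.3571
Fair forward F* = (S − I)·e^(rT) = (220.33 − 3.3571)·e^0.018050 = 216.9729 × 1.018214 = 220.9248
Market HK$211.86 < fair 220.9248: forward underpriced → reverse cash-and-carry (short the stock, invest proceeds at r, pay the dividends, go long the forward).
Profit at T = |F_mkt − F*| = |211.86 − 220.9248| = HK$9.06 per share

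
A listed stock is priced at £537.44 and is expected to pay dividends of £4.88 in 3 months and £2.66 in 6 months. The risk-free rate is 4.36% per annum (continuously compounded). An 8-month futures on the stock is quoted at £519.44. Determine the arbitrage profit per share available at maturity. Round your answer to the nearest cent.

PV(dividends) I = 4.88·e^(−0.0436·3/12) + 2.66·e^(−0.0436·6/12) = 7.4297
Fair futures F* = (S − I)·e^(rT) = (537.44 − 7.4297)·e^0.029067 = 530.0103 × 1.029494 = 545.6424
Market £519.44 < fair 545.6424: forward underpriced → reverse cash-and-carry (short the stock, invest proceeds at r, pay the dividends, go long the forward).
Profit at T = |F_mkt − F*| = |519.44 − 545.6424| = £26.20 per share

£26.20 per share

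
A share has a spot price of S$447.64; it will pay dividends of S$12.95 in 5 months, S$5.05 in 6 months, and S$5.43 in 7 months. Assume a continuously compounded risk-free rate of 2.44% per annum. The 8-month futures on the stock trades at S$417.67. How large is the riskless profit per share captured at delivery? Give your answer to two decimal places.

PV(dividends) I = 12.95·e^(−0.0244·5/12) + 5.05·e^(−0.0244·6/12) + 5.43·e^(−0.0244·7/12) = 23.1610
Fair futures F* = (S − I)·e^(rT) = (447.64 − 23.1610)·e^0.016267 = 424.4790 × 1.016400 = 431.4405
Market S$417.67 < fair 431.4405: forward underpriced → reverse cash-and-carry (short the stock, invest proceeds at r, pay the dividends, go long the forward).
Profit at T = |F_mkt − F*| = |417.67 − 431.4405| = S$13.77 per share

S$13.77 per share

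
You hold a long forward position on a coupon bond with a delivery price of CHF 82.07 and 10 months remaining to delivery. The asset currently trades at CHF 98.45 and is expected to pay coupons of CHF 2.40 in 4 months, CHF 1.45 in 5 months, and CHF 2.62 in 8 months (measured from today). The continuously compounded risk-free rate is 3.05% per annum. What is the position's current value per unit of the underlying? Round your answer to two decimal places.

CHF 12.06

PV(remaining coupons) I = 2.40·e^(−0.0305·4/12) + 1.45·e^(−0.0305·5/12) + 2.62·e^(−0.0305·8/12) = 6.3747
Current forward F = (S − I)·e^(rT) = (98.45 − 6.3747)·e^(0.0305·10/12) = 92.0753 × 1.025742 = 94.4455
Value (long) = (F − K)·e^(−rT) = (94.4455 − 82.07) × 0.974904 = 12.0649
Value = CHF 12.06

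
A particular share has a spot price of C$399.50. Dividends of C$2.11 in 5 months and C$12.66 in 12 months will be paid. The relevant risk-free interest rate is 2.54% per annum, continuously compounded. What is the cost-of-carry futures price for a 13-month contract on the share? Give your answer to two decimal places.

PV(dividends) I = 2.11·e^(−0.0254·5/12) + 12.66·e^(−0.0254·12/12)
I = 2.0878 + 12.3425 = 14.4303
F = (S − I)·e^(rT) = (399.50 − 14.4303) · e^(0.0254·13/12)
= 385.0697 · e^0.027517 = 385.0697 × 1.027899 = C$395.81

C$395.81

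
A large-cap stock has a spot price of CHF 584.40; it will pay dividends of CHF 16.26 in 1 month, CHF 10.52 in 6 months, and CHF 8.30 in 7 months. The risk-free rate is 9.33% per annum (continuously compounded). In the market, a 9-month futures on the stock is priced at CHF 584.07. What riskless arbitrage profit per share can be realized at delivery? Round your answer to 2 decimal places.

PV(dividends) I = 16.26·e^(−0.0933·1/12) + 10.52·e^(−0.0933·6/12) + 8.30·e^(−0.0933·7/12) = 34.0349
Fair futures F* = (S − I)·e^(rT) = (584.40 − 34.0349)·e^0.069975 = 550.3651 × 1.072481 = 590.2561
Market CHF 584.07 < fair 590.2561: forward underpriced → reverse cash-and-carry (short the stock, invest proceeds at r, pay the dividends, go long the forward).
Profit at T = |F_mkt − F*| = |584.07 − 590.2561| = CHF 6.19 per share

CHF 6.19 per share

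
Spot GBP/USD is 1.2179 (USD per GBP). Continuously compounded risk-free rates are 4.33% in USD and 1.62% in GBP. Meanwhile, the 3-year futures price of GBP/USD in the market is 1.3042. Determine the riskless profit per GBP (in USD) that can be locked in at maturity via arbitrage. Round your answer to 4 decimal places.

0.0169 per GBP (in USD)

Fair futures: F* = S·e^(carry·T), with carry = (r_USD − r_GBP) = 0.0433 − 0.0162 = 0.0271
F* = 1.2179 · e^(0.0271 × 3) = 1.2179 · e^0.081300 = 1.2179 × 1.084696 = 1.3211
Market 1.3042 < fair 1.3211: forward underpriced → reverse cash-and-carry (short spot, go long the forward).
At maturity, profit = |F_mkt − F*| = |1.3042 − 1.3211| = 0.0169 per GBP (in USD)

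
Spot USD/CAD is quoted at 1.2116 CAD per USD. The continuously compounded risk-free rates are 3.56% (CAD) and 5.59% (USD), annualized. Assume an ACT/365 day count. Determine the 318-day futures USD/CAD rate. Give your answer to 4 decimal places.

F = S·e^((r_CAD − r_USD)T) = 1.2116 · e^((0.0356 − 0.0559) × 318/365)
= 1.2116 · e^-0.017686 = 1.2116 × 0.982469
F = 1.1904 CAD per USD

1.1904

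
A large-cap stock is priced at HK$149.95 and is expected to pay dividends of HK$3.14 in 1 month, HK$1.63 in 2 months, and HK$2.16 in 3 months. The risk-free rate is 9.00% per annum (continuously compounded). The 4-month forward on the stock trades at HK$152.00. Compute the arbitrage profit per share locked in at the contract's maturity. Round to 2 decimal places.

HK$4.53 per share

PV(dividends) I = 3.14·e^(−0.0900·1/12) + 1.63·e^(−0.0900·2/12) + 2.16·e^(−0.0900·3/12) = 6.8342
Fair forward F* = (S − I)·e^(rT) = (149.95 − 6.8342)·e^0.030000 = 143.1158 × 1.030455 = 147.4744
Market HK$152.00 > fair 147.4744: forward overpriced → cash-and-carry (borrow at r, buy the stock and collect the dividends, short the forward).
Profit at T = |F_mkt − F*| = |152.00 − 147.4744| = HK$4.53 per share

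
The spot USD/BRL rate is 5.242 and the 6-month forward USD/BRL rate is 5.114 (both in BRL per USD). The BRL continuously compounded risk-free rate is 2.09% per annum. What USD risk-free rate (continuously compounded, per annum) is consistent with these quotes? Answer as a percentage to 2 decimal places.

F = S·e^((r_BRL − r_USD)T) ⇒ r_USD = r_BRL − ln(F/S)/T
ln(5.114/5.242) = -0.024721; /(6/12) = -0.049442
r_USD = 0.0209 + 0.049442 = 0.070342
r_USD = 7.03%

7.03%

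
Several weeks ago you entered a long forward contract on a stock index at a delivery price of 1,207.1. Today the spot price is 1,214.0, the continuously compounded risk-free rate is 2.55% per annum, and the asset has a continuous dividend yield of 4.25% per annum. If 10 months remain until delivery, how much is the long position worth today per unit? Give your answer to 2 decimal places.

-9.96

Current fair forward for the remaining 10 months: F = S·e^((r − q)·T), (r − q) = 0.0255 − 0.0425 = -0.0170
F = 1214.0 · e^(-0.0170 × 10/12) = 1214.0 × 0.98593321 = 1196.9229
Value of long forward = (F − K)·e^(−rT) = (1196.9229 − 1207.1) · e^(−0.0255·10/12)
= -10.1771 × 0.97897419 = -9.96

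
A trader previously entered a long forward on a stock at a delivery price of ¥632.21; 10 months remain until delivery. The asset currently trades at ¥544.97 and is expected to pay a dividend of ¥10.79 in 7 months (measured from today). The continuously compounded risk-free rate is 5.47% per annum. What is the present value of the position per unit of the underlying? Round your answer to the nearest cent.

-¥69.52

PV(remaining dividends) I = 10.79·e^(−0.0547·7/12) = 10.4511
Current forward F = (S − I)·e^(rT) = (544.97 − 10.4511)·e^(0.0547·10/12) = 534.5189 × 1.046638 = 559.4478
Value (long) = (F − K)·e^(−rT) = (559.4478 − 632.21) × 0.955440 = -69.5199
Value = -¥69.52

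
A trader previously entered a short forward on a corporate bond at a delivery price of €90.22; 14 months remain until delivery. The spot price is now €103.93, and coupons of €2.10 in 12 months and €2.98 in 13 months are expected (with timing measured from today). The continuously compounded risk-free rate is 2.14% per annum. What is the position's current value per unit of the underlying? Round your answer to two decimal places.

-€10.97

PV(remaining coupons) I = 2.10·e^(−0.0214·12/12) + 2.98·e^(−0.0214·13/12) = 4.9672
Current forward F = (S − I)·e^(rT) = (103.93 − 4.9672)·e^(0.0214·14/12) = 98.9628 × 1.025281 = 101.4647
Value (long) = (F − K)·e^(−rT) = (101.4647 − 90.22) × 0.975342 = 10.9674
Short position value = −(long value) = -€10.97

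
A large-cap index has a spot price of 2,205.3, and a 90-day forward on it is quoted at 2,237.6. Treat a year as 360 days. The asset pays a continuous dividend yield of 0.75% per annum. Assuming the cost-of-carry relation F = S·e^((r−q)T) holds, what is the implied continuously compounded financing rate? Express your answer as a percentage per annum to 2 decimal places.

From F = S·e^((r−q)T): (r − q) = ln(F/S)/T
ln(2237.6/2205.3) = ln(1.014647) = 0.014541
(r − q) = 0.014541 / (90/360) = 0.058164
r = ln(F/S)/T + q = 0.058164 + 0.0075 = 0.065664
r = 6.57%

6.57%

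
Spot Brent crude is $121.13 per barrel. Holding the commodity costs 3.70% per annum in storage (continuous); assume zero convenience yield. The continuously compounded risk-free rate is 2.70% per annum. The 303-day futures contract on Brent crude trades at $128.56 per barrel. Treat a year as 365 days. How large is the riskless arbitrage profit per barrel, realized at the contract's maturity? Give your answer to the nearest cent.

$0.82 per barrel

Fair futures: F* = S·e^(carry·T), with carry = (r + u) = 0.0270 + 0.0370 = 0.0640
F* = 121.13 · e^(0.0640 × 303/365) = 121.13 · e^0.053129 = 121.13 × 1.054566 = $127.7396
Market $128.56 > fair $127.7396: forward overpriced → cash-and-carry (buy spot, short the forward).
At maturity, profit = |F_mkt − F*| = |128.56 − 127.7396| = $0.82 per barrel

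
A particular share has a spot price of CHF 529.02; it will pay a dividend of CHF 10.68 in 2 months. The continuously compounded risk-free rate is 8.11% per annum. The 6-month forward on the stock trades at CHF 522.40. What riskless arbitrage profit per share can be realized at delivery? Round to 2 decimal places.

CHF 17.54 per share

PV(dividends) I = 10.68·e^(−0.0811·2/12) = 10.5366
Fair forward F* = (S − I)·e^(rT) = (529.02 − 10.5366)·e^0.040550 = 518.4834 × 1.041383 = 539.9398
Market CHF 522.40 < fair 539.9398: forward underpriced → reverse cash-and-carry (short the stock, invest proceeds at r, pay the dividends, go long the forward).
Profit at T = |F_mkt − F*| = |522.40 − 539.9398| = CHF 17.54 per share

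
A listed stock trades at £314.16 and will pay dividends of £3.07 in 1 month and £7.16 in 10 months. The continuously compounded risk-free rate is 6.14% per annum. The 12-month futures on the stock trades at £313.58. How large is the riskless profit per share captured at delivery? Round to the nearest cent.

£9.99 per share

PV(dividends) I = 3.07·e^(−0.0614·1/12) + 7.16·e^(−0.0614·10/12) = 9.8572
Fair futures F* = (S − I)·e^(rT) = (314.16 − 9.8572)·e^0.061400 = 304.3028 × 1.063324 = 323.5725
Market £313.58 < fair 323.5725: forward underpriced → reverse cash-and-carry (short the stock, invest proceeds at r, pay the dividends, go long the forward).
Profit at T = |F_mkt − F*| = |313.58 − 323.5725| = £9.99 per share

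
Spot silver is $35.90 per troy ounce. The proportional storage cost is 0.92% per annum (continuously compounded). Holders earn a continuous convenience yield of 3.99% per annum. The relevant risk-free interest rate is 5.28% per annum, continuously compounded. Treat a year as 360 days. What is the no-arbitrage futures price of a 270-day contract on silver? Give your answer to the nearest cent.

$36.50 per troy ounce

Net carry = r + u − y = 0.0528 + 0.0092 − 0.0399 = 0.0221
F = S·e^((r+u−y)T) = 35.90 · e^(0.0221 × 270/360) = 35.90 · e^0.016575
= 35.90 × 1.016713 = $36.50 per troy ounce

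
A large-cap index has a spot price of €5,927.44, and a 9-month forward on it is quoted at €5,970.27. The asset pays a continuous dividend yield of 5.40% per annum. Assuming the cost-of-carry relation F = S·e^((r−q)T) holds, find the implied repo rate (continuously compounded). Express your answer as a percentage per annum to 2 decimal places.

From F = S·e^((r−q)T): (r − q) = ln(F/S)/T
ln(5970.27/5927.44) = ln(1.007226) = 0.007200
(r − q) = 0.007200 / (9/12) = 0.009600
r = ln(F/S)/T + q = 0.009600 + 0.0540 = 0.063600
r = 6.36%

6.36%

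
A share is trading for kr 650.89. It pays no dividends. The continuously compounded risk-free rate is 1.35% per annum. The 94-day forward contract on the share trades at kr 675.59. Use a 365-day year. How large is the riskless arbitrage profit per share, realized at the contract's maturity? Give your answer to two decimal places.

kr 22.43 per share

Fair forward: F* = S·e^(carry·T), with carry = r = 0.0135
F* = 650.89 · e^(0.0135 × 94/365) = 650.89 · e^0.003477 = 650.89 × 1.003483 = kr 653.1570
Market kr 675.59 > fair kr 653.1570: forward overpriced → cash-and-carry (buy spot, short the forward).
At maturity, profit = |F_mkt − F*| = |675.59 − 653.1570| = kr 22.43 per share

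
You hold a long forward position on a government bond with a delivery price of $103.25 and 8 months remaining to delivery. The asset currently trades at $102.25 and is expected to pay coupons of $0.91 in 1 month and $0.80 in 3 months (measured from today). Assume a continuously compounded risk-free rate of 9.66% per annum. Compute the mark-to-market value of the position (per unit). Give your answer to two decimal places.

PV(remaining coupons) I = 0.91·e^(−0.0966·1/12) + 0.80·e^(−0.0966·3/12) = 1.6836
Current forward F = (S − I)·e^(rT) = (102.25 − 1.6836)·e^(0.0966·8/12) = 100.5664 × 1.066519 = 107.2560
Value (long) = (F − K)·e^(−rT) = (107.2560 − 103.25) × 0.937630 = 3.7561
Value = $3.76

$3.76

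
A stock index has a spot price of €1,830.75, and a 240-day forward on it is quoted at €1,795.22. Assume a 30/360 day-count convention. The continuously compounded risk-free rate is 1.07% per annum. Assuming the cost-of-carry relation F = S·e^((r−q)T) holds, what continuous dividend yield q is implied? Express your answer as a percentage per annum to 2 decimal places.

4.01%

From F = S·e^((r−q)T): (r − q) = ln(F/S)/T
ln(1795.22/1830.75) = ln(0.980593) = -0.019598
(r − q) = -0.019598 / (240/360) = -0.029397
q = r − ln(F/S)/T = 0.0107 + 0.029397 = 0.040097
q = 4.01%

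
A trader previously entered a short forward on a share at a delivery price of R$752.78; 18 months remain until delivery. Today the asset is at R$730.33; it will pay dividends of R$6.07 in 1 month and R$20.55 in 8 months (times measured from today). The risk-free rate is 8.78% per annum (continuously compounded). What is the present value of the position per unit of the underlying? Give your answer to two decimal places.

-R$45.03

PV(remaining dividends) I = 6.07·e^(−0.0878·1/12) + 20.55·e^(−0.0878·8/12) = 25.4074
Current forward F = (S − I)·e^(rT) = (730.33 − 25.4074)·e^(0.0878·18/12) = 704.9226 × 1.140766 = 804.1517
Value (long) = (F − K)·e^(−rT) = (804.1517 − 752.78) × 0.876604 = 45.0326
Short position value = −(long value) = -R$45.03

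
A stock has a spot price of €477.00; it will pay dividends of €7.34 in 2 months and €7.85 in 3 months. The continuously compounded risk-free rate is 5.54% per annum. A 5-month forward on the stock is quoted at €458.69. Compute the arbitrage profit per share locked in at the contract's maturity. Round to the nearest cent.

PV(dividends) I = 7.34·e^(−0.0554·2/12) + 7.85·e^(−0.0554·3/12) = 15.0146
Fair forward F* = (S − I)·e^(rT) = (477.00 − 15.0146)·e^0.023083 = 461.9854 × 1.023351 = 472.7732
Market €458.69 < fair 472.7732: forward underpriced → reverse cash-and-carry (short the stock, invest proceeds at r, pay the dividends, go long the forward).
Profit at T = |F_mkt − F*| = |458.69 − 472.7732| = €14.08 per share

€14.08 per share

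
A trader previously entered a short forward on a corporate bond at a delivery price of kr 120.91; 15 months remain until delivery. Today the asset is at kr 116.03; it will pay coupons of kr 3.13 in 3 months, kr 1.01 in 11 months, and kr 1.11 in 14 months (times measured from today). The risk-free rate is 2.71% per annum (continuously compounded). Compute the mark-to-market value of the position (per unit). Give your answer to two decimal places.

kr 6.02

PV(remaining coupons) I = 3.13·e^(−0.0271·3/12) + 1.01·e^(−0.0271·11/12) + 1.11·e^(−0.0271·14/12) = 5.1695
Current forward F = (S − I)·e^(rT) = (116.03 − 5.1695)·e^(0.0271·15/12) = 110.8605 × 1.034455 = 114.6802
Value (long) = (F − K)·e^(−rT) = (114.6802 − 120.91) × 0.966692 = -6.0223
Short position value = −(long value) = kr 6.02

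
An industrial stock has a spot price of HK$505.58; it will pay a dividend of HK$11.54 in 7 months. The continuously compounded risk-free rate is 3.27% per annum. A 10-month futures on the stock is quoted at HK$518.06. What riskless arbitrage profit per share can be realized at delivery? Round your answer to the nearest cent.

PV(dividends) I = 11.54·e^(−0.0327·7/12) = 11.3220
Fair futures F* = (S − I)·e^(rT) = (505.58 − 11.3220)·e^0.027250 = 494.2580 × 1.027625 = 507.9119
Market HK$518.06 > fair 507.9119: forward overpriced → cash-and-carry (borrow at r, buy the stock and collect the dividends, short the forward).
Profit at T = |F_mkt − F*| = |518.06 − 507.9119| = HK$10.15 per share

HK$10.15 per share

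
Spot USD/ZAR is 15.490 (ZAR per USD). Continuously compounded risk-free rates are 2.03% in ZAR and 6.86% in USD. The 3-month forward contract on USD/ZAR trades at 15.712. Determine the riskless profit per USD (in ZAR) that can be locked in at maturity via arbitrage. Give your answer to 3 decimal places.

Fair forward: F* = S·e^(carry·T), with carry = (r_ZAR − r_USD) = 0.0203 − 0.0686 = -0.0483
F* = 15.490 · e^(-0.0483 × 3/12) = 15.490 · e^-0.012075 = 15.490 × 0.987998 = 15.3041
Market 15.712 > fair 15.3041: forward overpriced → cash-and-carry (buy spot, short the forward).
At maturity, profit = |F_mkt − F*| = |15.712 − 15.3041| = 0.408 per USD (in ZAR)

0.408 per USD (in ZAR)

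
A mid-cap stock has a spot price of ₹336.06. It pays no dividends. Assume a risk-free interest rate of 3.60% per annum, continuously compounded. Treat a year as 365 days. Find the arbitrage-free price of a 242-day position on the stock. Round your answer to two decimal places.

F = S·e^(rT) = 336.06 · e^(0.0360 × 242/365)
= 336.06 · e^0.023868 = 336.06 × 1.024155
F = ₹344.18

₹344.18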